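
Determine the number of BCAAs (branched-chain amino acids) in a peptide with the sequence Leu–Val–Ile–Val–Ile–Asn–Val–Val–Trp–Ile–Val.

V, L, and I make up the branched-chain aliphatic group.
Matching residues: Leu1, Val2, Ile3, Val4, Ile5, Val7, Val8, Ile10, Val11.

9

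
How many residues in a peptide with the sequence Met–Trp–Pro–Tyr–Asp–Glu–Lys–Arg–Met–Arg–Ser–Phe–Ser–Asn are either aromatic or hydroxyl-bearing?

5

Aromatic: F, W, Y. Hydroxyl-bearing: S, T, Y.
Aromatic residues here: Trp2, Tyr4, Phe12 (3).
Hydroxyl-bearing residues here: Tyr4, Ser11, Ser13 (3).
Y is in both groups, so the 1 Y residue must not be double-counted.
Total = 3 + 3 − 1 = 5.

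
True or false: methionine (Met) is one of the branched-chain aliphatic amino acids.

False

V, L, and I make up the branched-chain aliphatic group.
Methionine is not in this group.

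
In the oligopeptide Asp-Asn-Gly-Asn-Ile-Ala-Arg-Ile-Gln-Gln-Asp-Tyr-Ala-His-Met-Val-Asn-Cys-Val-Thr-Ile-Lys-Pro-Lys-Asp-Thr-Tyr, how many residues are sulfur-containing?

Only Cys (C) and Met (M) have a sulfur atom in the side chain.
Matching residues: Met15, Cys18.

2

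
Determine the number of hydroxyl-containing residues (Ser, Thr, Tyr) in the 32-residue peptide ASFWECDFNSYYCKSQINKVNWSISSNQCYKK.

Matching residues: S2, S10, Y11, Y12, S15, S23, S25, S26, Y30.

9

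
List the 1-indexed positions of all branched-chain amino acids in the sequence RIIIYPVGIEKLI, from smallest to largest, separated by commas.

2, 3, 4, 7, 9, 12, 13

V, L, and I make up the branched-chain aliphatic group.
Matching residues: I2, I3, I4, V7, I9, L12, I13.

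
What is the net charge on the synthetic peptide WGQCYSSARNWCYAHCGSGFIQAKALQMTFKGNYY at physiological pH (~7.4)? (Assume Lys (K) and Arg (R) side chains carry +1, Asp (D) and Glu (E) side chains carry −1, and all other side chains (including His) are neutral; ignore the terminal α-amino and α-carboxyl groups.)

Positive (K, R): R9, K24, K31 → +3.
Negative (D, E): none → −0.
Net charge = (+3) + (−0) = +3.

+3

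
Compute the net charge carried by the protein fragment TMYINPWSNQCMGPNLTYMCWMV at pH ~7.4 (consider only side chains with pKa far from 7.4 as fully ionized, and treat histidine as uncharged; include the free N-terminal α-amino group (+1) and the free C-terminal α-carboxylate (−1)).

Near pH 7.4, K and R contribute +1 each, D and E contribute −1 each, and every other side chain (His included, as stated) is uncharged.
Positive (K, R): none → +0.
Negative (D, E): none → −0.
The N-terminus (+1) and C-terminus (−1) cancel.
Net charge = (+0) + (−0) = 0.

0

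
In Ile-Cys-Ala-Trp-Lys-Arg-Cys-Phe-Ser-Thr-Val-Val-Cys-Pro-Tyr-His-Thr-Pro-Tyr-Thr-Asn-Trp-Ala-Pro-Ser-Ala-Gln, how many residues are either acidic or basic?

Acidic: D, E. Basic: H, K, R.
Acidic residues here: none (0).
Basic residues here: Lys5, Arg6, His16 (3).
The two groups share no amino acid, so total = 0 + 3 = 3.

3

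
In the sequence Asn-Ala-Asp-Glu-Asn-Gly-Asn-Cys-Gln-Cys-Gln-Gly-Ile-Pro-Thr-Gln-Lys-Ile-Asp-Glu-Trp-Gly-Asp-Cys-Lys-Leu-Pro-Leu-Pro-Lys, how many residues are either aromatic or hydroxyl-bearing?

2

Aromatic: F, W, Y. Hydroxyl-bearing: S, T, Y.
Aromatic residues here: Trp21 (1).
Hydroxyl-bearing residues here: Thr15 (1).
(Y belongs to both groups, but none appear in this sequence.) Total = 1 + 1 = 2.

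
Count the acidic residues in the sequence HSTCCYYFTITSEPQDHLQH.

2

Only D (aspartate) and E (glutamate) carry a side-chain carboxylic acid.
Matching residues: E13, D16.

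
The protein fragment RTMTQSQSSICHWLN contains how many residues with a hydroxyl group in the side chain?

Serine (S), threonine (T), and tyrosine (Y) each carry a hydroxyl group on the side chain.
Matching residues: T2, T4, S6, S8, S9.

5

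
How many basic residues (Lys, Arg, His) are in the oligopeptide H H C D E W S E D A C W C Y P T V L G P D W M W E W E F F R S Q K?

Matching residues: H1, H2, R30, K33.

4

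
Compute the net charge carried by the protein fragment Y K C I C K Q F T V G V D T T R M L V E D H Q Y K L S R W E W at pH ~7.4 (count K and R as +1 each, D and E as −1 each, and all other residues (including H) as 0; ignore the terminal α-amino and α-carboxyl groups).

+1

Positive (K, R): K2, K6, R16, K25, R28 → +5.
Negative (D, E): D13, E20, D21, E30 → −4.
Net charge = (+5) + (−4) = +1.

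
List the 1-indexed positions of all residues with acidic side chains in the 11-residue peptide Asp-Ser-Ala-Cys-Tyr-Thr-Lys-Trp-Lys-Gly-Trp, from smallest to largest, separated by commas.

1

Aspartate (D) and glutamate (E) have carboxylic-acid side chains and are the acidic amino acids.
Matching residues: Asp1.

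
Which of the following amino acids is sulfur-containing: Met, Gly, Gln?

Only Cys (C) and Met (M) have a sulfur atom in the side chain.
Of the listed options, only Met belongs to this group.

Met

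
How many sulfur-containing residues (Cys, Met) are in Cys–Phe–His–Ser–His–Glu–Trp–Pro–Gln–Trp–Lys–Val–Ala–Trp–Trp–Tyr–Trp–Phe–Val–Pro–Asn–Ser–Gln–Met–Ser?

Matching residues: Cys1, Met24.

2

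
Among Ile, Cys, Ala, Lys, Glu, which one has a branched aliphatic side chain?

The BCAAs are Val, Leu, and Ile — aliphatic side chains with a branch point.
Of the listed options, only Ile belongs to this group.

Ile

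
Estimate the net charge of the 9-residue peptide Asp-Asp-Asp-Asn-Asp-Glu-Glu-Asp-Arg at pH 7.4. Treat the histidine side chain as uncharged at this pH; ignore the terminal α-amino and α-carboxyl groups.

-6

At pH ~7.4 the Lys and Arg side chains are protonated (+1), the Asp and Glu side chains are deprotonated (−1), and with His taken as neutral all other side chains carry no charge.
Positive (K, R): Arg9 → +1.
Negative (D, E): Asp1, Asp2, Asp3, Asp5, Glu6, Glu7, Asp8 → −7.
Net charge = (+1) + (−7) = −6.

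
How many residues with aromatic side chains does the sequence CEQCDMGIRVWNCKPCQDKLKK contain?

F, W, and Y each carry an aromatic ring on the side chain.
Matching residues: W11.

1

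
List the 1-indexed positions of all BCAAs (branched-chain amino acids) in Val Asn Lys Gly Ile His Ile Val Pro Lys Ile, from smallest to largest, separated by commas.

Valine (V), leucine (L), and isoleucine (I) are the branched-chain amino acids.
Matching residues: Val1, Ile5, Ile7, Val8, Ile11.

1, 5, 7, 8, 11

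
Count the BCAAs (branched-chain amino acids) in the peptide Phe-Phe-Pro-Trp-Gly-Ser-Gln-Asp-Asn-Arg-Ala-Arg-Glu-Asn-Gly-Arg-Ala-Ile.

1

The BCAAs are Val, Leu, and Ile — aliphatic side chains with a branch point.
Matching residues: Ile18.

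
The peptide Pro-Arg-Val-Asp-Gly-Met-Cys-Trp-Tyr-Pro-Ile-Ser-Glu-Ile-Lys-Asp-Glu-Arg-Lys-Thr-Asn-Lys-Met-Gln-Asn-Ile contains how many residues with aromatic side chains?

2

F, W, and Y each carry an aromatic ring on the side chain.
Matching residues: Trp8, Tyr9.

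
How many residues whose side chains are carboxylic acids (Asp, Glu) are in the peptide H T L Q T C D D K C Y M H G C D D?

Matching residues: D7, D8, D16, D17.

4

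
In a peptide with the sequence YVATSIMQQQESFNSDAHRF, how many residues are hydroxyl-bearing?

5

S, T, and Y are the three residues with a side-chain hydroxyl.
Matching residues: Y1, T4, S5, S12, S15.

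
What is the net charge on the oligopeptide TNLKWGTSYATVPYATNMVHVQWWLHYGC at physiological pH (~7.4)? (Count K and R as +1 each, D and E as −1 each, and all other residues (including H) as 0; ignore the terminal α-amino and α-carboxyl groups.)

+1

Positive (K, R): K4 → +1.
Negative (D, E): none → −0.
Net charge = (+1) + (−0) = +1.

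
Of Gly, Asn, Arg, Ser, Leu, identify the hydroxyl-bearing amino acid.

Ser

S, T, and Y are the three residues with a side-chain hydroxyl.
Of the listed options, only Ser belongs to this group.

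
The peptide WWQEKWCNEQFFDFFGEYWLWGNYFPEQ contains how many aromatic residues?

Phenylalanine (F), tryptophan (W), and tyrosine (Y) have aromatic ring side chains.
Matching residues: W1, W2, W6, F11, F12, F14, F15, Y18, W19, W21, Y24, F25.

12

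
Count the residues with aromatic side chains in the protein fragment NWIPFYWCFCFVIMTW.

The aromatic amino acids are Phe (F, benzyl), Trp (W, indole), and Tyr (Y, phenol).
Matching residues: W2, F5, Y6, W7, F9, F11, W16.

7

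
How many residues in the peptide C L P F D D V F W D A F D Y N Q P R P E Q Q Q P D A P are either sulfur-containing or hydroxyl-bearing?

2

Sulfur-containing: C, M. Hydroxyl-bearing: S, T, Y.
Sulfur-containing residues here: C1 (1).
Hydroxyl-bearing residues here: Y14 (1).
The two groups share no amino acid, so total = 1 + 1 = 2.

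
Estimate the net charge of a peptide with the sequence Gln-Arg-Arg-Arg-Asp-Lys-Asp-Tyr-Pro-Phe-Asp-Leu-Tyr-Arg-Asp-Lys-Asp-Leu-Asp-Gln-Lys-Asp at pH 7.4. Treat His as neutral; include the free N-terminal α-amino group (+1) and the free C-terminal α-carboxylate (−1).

At pH ~7.4 the Lys and Arg side chains are protonated (+1), the Asp and Glu side chains are deprotonated (−1), and with His taken as neutral all other side chains carry no charge.
Positive (K, R): Arg2, Arg3, Arg4, Lys6, Arg14, Lys16, Lys21 → +7.
Negative (D, E): Asp5, Asp7, Asp11, Asp15, Asp17, Asp19, Asp22 → −7.
The N-terminus (+1) and C-terminus (−1) cancel.
Net charge = (+7) + (−7) = 0.

0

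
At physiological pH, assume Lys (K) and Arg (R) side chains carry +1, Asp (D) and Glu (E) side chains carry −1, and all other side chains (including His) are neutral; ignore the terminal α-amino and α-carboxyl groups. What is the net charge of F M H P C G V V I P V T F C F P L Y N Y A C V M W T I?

0

Positive (K, R): none → +0.
Negative (D, E): none → −0.
Net charge = (+0) + (−0) = 0.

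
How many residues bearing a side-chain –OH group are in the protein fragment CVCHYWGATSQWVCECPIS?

S, T, and Y are the three residues with a side-chain hydroxyl.
Matching residues: Y5, T9, S10, S19.

4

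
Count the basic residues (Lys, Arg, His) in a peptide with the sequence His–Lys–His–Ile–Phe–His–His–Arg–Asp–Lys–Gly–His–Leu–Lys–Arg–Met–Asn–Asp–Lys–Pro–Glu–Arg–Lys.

13

Matching residues: His1, Lys2, His3, His6, His7, Arg8, Lys10, His12, Lys14, Arg15, Lys19, Arg22, Lys23.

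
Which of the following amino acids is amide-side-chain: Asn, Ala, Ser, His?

Asparagine (N) and glutamine (Q) have uncharged amide side chains.
Of the listed options, only Asn belongs to this group.

Asn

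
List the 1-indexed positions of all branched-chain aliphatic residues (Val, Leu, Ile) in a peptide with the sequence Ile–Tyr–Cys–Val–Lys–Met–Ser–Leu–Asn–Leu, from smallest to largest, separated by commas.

1, 4, 8, 10

Matching residues: Ile1, Val4, Leu8, Leu10.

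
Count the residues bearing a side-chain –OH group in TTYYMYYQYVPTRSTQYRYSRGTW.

S, T, and Y are the three residues with a side-chain hydroxyl.
Matching residues: T1, T2, Y3, Y4, Y6, Y7, Y9, T12, S14, T15, Y17, Y19, S20, T23.

14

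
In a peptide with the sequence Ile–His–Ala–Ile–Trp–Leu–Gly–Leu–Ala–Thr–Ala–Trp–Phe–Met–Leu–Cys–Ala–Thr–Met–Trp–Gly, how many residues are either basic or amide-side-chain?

Basic: H, K, R. Amide-side-chain: N, Q.
Basic residues here: His2 (1).
Amide-side-chain residues here: none (0).
The two groups share no amino acid, so total = 1 + 0 = 1.

1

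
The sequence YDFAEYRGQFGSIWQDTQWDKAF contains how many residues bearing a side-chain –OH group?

4

S, T, and Y are the three residues with a side-chain hydroxyl.
Matching residues: Y1, Y6, S12, T17.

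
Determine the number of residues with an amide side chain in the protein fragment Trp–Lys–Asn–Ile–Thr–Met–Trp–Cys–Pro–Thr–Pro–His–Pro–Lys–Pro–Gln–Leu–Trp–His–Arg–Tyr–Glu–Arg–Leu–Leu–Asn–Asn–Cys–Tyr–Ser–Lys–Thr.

Only N (asparagine) and Q (glutamine) carry a side-chain carboxamide.
Matching residues: Asn3, Gln16, Asn26, Asn27.

4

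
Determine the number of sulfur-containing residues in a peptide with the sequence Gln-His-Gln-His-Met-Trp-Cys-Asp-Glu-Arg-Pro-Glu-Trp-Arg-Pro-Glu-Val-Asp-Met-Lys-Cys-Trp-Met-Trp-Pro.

5

Only Cys (C) and Met (M) have a sulfur atom in the side chain.
Matching residues: Met5, Cys7, Met19, Cys21, Met23.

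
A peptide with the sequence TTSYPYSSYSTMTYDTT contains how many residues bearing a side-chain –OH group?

S, T, and Y are the three residues with a side-chain hydroxyl.
Matching residues: T1, T2, S3, Y4, Y6, S7, S8, Y9, S10, T11, T13, Y14, T16, T17.

14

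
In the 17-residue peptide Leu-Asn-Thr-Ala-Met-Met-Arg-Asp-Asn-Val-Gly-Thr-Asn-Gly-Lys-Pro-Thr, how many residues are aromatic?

F, W, and Y each carry an aromatic ring on the side chain.
None of the 17 residues belong to this group.

0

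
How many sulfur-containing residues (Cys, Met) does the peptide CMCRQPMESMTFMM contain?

Matching residues: C1, M2, C3, M7, M10, M13, M14.

7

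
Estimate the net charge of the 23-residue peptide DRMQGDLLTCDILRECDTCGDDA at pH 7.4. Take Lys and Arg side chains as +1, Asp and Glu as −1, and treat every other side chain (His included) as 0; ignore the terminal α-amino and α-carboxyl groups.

Positive (K, R): R2, R14 → +2.
Negative (D, E): D1, D6, D11, E15, D17, D21, D22 → −7.
Net charge = (+2) + (−7) = −5.

-5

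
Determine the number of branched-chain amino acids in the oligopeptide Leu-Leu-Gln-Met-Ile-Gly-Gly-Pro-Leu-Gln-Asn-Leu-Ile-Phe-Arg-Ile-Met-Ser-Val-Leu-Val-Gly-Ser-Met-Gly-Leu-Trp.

Valine (V), leucine (L), and isoleucine (I) are the branched-chain amino acids.
Matching residues: Leu1, Leu2, Ile5, Leu9, Leu12, Ile13, Ile16, Val19, Leu20, Val21, Leu26.

11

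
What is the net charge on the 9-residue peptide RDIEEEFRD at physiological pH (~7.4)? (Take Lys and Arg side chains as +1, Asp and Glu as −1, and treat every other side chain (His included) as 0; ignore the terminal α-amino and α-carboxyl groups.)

-3

Positive (K, R): R1, R8 → +2.
Negative (D, E): D2, E4, E5, E6, D9 → −5.
Net charge = (+2) + (−5) = −3.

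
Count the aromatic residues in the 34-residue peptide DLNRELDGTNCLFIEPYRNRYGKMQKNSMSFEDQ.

4

F, W, and Y each carry an aromatic ring on the side chain.
Matching residues: F13, Y17, Y21, F31.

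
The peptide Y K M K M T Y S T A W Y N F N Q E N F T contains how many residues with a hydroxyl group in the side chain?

7

S, T, and Y are the three residues with a side-chain hydroxyl.
Matching residues: Y1, T6, Y7, S8, T9, Y12, T20.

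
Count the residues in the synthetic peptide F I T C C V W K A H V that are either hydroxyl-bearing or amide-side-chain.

Hydroxyl-bearing: S, T, Y. Amide-side-chain: N, Q.
Hydroxyl-bearing residues here: T3 (1).
Amide-side-chain residues here: none (0).
The two groups share no amino acid, so total = 1 + 0 = 1.

1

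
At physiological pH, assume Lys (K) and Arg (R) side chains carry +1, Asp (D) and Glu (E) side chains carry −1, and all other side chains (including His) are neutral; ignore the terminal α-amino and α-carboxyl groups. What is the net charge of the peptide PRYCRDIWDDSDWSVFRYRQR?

+1

Positive (K, R): R2, R5, R17, R19, R21 → +5.
Negative (D, E): D6, D9, D10, D12 → −4.
Net charge = (+5) + (−4) = +1.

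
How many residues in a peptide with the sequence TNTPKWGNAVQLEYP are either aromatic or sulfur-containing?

Aromatic: F, W, Y. Sulfur-containing: C, M.
Aromatic residues here: W6, Y14 (2).
Sulfur-containing residues here: none (0).
The two groups share no amino acid, so total = 2 + 0 = 2.

2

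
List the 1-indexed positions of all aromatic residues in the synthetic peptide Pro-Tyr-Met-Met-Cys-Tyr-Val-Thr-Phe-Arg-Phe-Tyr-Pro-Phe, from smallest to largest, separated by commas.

2, 6, 9, 11, 12, 14

Phenylalanine (F), tryptophan (W), and tyrosine (Y) have aromatic ring side chains.
Matching residues: Tyr2, Tyr6, Phe9, Phe11, Tyr12, Phe14.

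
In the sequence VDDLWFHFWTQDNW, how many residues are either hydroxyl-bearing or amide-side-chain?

3

Hydroxyl-bearing: S, T, Y. Amide-side-chain: N, Q.
Hydroxyl-bearing residues here: T10 (1).
Amide-side-chain residues here: Q11, N13 (2).
The two groups share no amino acid, so total = 1 + 2 = 3.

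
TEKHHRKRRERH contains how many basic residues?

Lysine (K), arginine (R), and histidine (H) have basic, nitrogen-containing side chains.
Matching residues: K3, H4, H5, R6, K7, R8, R9, R11, H12.

9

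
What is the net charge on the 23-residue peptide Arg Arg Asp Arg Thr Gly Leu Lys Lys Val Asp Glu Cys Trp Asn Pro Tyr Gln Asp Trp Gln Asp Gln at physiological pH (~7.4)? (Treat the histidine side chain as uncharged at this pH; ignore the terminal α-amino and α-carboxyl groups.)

0

At pH ~7.4 the Lys and Arg side chains are protonated (+1), the Asp and Glu side chains are deprotonated (−1), and with His taken as neutral all other side chains carry no charge.
Positive (K, R): Arg1, Arg2, Arg4, Lys8, Lys9 → +5.
Negative (D, E): Asp3, Asp11, Glu12, Asp19, Asp22 → −5.
Net charge = (+5) + (−5) = 0.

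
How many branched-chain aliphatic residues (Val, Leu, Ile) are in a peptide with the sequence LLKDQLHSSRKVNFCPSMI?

5

Matching residues: L1, L2, L6, V12, I19.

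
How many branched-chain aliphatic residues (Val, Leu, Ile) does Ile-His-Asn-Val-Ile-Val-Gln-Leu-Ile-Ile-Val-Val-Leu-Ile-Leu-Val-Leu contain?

Matching residues: Ile1, Val4, Ile5, Val6, Leu8, Ile9, Ile10, Val11, Val12, Leu13, Ile14, Leu15, Val16, Leu17.

14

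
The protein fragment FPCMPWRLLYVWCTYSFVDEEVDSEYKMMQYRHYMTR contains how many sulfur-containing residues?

The sulfur-bearing residues are cysteine (–SH) and methionine (–S–CH₃).
Matching residues: C3, M4, C13, M28, M29, M35.

6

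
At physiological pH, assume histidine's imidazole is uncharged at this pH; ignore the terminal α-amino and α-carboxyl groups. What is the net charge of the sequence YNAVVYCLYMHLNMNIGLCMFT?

Near pH 7.4, K and R contribute +1 each, D and E contribute −1 each, and every other side chain (His included, as stated) is uncharged.
Positive (K, R): none → +0.
Negative (D, E): none → −0.
Net charge = (+0) + (−0) = 0.

0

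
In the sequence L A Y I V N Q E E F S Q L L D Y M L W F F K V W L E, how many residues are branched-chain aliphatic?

V, L, and I make up the branched-chain aliphatic group.
Matching residues: L1, I4, V5, L13, L14, L18, V23, L25.

8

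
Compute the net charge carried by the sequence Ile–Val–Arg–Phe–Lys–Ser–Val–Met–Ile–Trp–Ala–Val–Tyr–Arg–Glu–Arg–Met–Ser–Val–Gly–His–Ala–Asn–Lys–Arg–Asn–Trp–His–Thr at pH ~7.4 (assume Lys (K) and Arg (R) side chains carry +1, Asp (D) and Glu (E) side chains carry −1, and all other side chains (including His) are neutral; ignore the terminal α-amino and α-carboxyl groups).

Positive (K, R): Arg3, Lys5, Arg14, Arg16, Lys24, Arg25 → +6.
Negative (D, E): Glu15 → −1.
Net charge = (+6) + (−1) = +5.

+5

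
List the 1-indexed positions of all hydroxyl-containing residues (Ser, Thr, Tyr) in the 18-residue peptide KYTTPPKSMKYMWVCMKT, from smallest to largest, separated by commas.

2, 3, 4, 8, 11, 18

Matching residues: Y2, T3, T4, S8, Y11, T18.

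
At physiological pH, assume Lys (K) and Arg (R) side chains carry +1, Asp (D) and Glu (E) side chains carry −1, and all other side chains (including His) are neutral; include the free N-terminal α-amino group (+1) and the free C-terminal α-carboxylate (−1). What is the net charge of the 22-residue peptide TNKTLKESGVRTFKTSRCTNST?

+4

Positive (K, R): K3, K6, R11, K14, R17 → +5.
Negative (D, E): E7 → −1.
The N-terminus (+1) and C-terminus (−1) cancel.
Net charge = (+5) + (−1) = +4.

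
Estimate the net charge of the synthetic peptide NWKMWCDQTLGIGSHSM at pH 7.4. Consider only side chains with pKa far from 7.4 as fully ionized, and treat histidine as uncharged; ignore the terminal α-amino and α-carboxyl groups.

Near pH 7.4, K and R contribute +1 each, D and E contribute −1 each, and every other side chain (His included, as stated) is uncharged.
Positive (K, R): K3 → +1.
Negative (D, E): D7 → −1.
Net charge = (+1) + (−1) = 0.

0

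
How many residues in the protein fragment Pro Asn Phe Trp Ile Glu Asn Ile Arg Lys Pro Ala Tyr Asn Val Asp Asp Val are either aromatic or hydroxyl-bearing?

Aromatic: F, W, Y. Hydroxyl-bearing: S, T, Y.
Aromatic residues here: Phe3, Trp4, Tyr13 (3).
Hydroxyl-bearing residues here: Tyr13 (1).
Y is in both groups, so the 1 Y residue must not be double-counted.
Total = 3 + 1 − 1 = 3.

3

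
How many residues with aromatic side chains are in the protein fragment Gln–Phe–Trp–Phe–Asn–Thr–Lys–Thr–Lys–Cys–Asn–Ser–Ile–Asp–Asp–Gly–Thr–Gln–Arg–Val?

F, W, and Y each carry an aromatic ring on the side chain.
Matching residues: Phe2, Trp3, Phe4.

3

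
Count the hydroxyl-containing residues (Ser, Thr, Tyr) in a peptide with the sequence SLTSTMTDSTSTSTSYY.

14

Matching residues: S1, T3, S4, T5, T7, S9, T10, S11, T12, S13, T14, S15, Y16, Y17.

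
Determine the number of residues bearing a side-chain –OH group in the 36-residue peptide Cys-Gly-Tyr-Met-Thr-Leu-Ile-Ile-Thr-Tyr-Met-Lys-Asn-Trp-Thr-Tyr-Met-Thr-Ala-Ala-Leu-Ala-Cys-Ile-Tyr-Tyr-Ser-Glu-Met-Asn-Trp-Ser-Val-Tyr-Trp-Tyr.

13

Serine (S), threonine (T), and tyrosine (Y) each carry a hydroxyl group on the side chain.
Matching residues: Tyr3, Thr5, Thr9, Tyr10, Thr15, Tyr16, Thr18, Tyr25, Tyr26, Ser27, Ser32, Tyr34, Tyr36.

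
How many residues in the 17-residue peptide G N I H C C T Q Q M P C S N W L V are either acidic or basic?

1

Acidic: D, E. Basic: H, K, R.
Acidic residues here: none (0).
Basic residues here: H4 (1).
The two groups share no amino acid, so total = 0 + 1 = 1.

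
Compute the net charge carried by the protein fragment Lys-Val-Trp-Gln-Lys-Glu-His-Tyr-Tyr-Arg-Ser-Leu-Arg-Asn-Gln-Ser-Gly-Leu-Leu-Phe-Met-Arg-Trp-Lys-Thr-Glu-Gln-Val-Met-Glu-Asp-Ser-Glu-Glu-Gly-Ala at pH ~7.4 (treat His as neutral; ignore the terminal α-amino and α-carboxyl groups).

The side chains ionized at physiological pH are Lys/Arg (+1) and Asp/Glu (−1); with His treated as neutral, nothing else contributes.
Positive (K, R): Lys1, Lys5, Arg10, Arg13, Arg22, Lys24 → +6.
Negative (D, E): Glu6, Glu26, Glu30, Asp31, Glu33, Glu34 → −6.
Net charge = (+6) + (−6) = 0.

0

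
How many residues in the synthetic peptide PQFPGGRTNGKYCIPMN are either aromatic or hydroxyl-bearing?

Aromatic: F, W, Y. Hydroxyl-bearing: S, T, Y.
Aromatic residues here: F3, Y12 (2).
Hydroxyl-bearing residues here: T8, Y12 (2).
Y is in both groups, so the 1 Y residue must not be double-counted.
Total = 2 + 2 − 1 = 3.

3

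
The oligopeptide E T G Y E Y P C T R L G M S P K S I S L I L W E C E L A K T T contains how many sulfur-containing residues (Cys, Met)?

3

Matching residues: C8, M13, C25.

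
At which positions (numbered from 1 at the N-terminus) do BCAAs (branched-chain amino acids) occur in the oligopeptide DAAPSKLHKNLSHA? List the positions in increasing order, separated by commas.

V, L, and I make up the branched-chain aliphatic group.
Matching residues: L7, L11.

7, 11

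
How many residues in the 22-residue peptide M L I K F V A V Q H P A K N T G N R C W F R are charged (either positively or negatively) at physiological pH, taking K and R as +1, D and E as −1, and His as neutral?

4

Charged side chains at pH ~7.4: K, R (positive); D, E (negative).
Matching residues: K4, K13, R18, R22.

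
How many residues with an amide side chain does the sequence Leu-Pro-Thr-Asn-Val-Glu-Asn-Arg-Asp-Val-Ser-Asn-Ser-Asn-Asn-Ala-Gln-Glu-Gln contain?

7

The amide-side-chain residues are Asn (N) and Gln (Q).
Matching residues: Asn4, Asn7, Asn12, Asn14, Asn15, Gln17, Gln19.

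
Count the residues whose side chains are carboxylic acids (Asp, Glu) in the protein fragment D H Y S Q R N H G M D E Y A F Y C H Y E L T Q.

4

Matching residues: D1, D11, E12, E20.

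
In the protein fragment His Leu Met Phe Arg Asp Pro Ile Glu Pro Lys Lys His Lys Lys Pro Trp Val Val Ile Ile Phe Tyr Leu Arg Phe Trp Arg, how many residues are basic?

9

The basic amino acids are Lys (K), Arg (R), and His (H).
Matching residues: His1, Arg5, Lys11, Lys12, His13, Lys14, Lys15, Arg25, Arg28.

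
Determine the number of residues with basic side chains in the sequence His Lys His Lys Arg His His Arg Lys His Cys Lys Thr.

Lysine (K), arginine (R), and histidine (H) have basic, nitrogen-containing side chains.
Matching residues: His1, Lys2, His3, Lys4, Arg5, His6, His7, Arg8, Lys9, His10, Lys12.

11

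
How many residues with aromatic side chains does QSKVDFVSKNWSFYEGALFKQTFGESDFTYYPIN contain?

The aromatic amino acids are Phe (F, benzyl), Trp (W, indole), and Tyr (Y, phenol).
Matching residues: F6, W11, F13, Y14, F19, F23, F28, Y30, Y31.

9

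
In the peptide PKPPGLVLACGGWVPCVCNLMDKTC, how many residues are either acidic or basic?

Acidic: D, E. Basic: H, K, R.
Acidic residues here: D22 (1).
Basic residues here: K2, K23 (2).
The two groups share no amino acid, so total = 1 + 2 = 3.

3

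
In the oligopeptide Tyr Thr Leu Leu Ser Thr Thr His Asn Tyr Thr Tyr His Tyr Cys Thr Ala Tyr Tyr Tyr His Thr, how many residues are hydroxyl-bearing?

S, T, and Y are the three residues with a side-chain hydroxyl.
Matching residues: Tyr1, Thr2, Ser5, Thr6, Thr7, Tyr10, Thr11, Tyr12, Tyr14, Thr16, Tyr18, Tyr19, Tyr20, Thr22.

14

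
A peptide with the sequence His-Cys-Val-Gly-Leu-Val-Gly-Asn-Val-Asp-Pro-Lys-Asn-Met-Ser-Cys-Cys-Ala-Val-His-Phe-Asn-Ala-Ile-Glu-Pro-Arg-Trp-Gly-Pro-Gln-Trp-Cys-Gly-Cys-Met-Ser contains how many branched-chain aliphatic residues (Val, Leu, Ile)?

6

Matching residues: Val3, Leu5, Val6, Val9, Val19, Ile24.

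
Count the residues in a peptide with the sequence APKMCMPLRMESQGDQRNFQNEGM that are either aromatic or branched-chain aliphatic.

Aromatic: F, W, Y. Branched-chain aliphatic: I, L, V.
Aromatic residues here: F19 (1).
Branched-chain aliphatic residues here: L8 (1).
The two groups share no amino acid, so total = 1 + 1 = 2.

2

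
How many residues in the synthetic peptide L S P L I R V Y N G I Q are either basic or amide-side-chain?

3

Basic: H, K, R. Amide-side-chain: N, Q.
Basic residues here: R6 (1).
Amide-side-chain residues here: N9, Q12 (2).
The two groups share no amino acid, so total = 1 + 2 = 3.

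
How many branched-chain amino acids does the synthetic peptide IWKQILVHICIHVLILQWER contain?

The BCAAs are Val, Leu, and Ile — aliphatic side chains with a branch point.
Matching residues: I1, I5, L6, V7, I9, I11, V13, L14, I15, L16.

10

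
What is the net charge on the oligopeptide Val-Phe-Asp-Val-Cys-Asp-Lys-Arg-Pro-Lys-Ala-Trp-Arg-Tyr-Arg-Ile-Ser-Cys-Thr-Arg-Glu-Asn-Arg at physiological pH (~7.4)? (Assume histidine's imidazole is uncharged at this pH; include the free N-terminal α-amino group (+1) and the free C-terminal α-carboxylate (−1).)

+4

The side chains ionized at physiological pH are Lys/Arg (+1) and Asp/Glu (−1); with His treated as neutral, nothing else contributes.
Positive (K, R): Lys7, Arg8, Lys10, Arg13, Arg15, Arg20, Arg23 → +7.
Negative (D, E): Asp3, Asp6, Glu21 → −3.
The N-terminus (+1) and C-terminus (−1) cancel.
Net charge = (+7) + (−3) = +4.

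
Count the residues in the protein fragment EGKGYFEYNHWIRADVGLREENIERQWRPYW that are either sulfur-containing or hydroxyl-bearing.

3

Sulfur-containing: C, M. Hydroxyl-bearing: S, T, Y.
Sulfur-containing residues here: none (0).
Hydroxyl-bearing residues here: Y5, Y8, Y30 (3).
The two groups share no amino acid, so total = 0 + 3 = 3.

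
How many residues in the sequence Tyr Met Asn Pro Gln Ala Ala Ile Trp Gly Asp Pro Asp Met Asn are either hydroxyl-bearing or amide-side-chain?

Hydroxyl-bearing: S, T, Y. Amide-side-chain: N, Q.
Hydroxyl-bearing residues here: Tyr1 (1).
Amide-side-chain residues here: Asn3, Gln5, Asn15 (3).
The two groups share no amino acid, so total = 1 + 3 = 4.

4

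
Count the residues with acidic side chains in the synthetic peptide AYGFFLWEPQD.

The acidic residues are Asp (D) and Glu (E), whose side chains end in a carboxylate group.
Matching residues: E8, D11.

2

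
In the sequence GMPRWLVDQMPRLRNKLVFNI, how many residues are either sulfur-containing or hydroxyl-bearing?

Sulfur-containing: C, M. Hydroxyl-bearing: S, T, Y.
Sulfur-containing residues here: M2, M10 (2).
Hydroxyl-bearing residues here: none (0).
The two groups share no amino acid, so total = 2 + 0 = 2.

2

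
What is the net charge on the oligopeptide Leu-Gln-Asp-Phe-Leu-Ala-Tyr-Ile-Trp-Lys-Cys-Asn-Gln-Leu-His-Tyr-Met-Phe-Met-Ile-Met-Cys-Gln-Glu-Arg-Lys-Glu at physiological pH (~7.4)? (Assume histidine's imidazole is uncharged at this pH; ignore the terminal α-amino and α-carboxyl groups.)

0

Near pH 7.4, K and R contribute +1 each, D and E contribute −1 each, and every other side chain (His included, as stated) is uncharged.
Positive (K, R): Lys10, Arg25, Lys26 → +3.
Negative (D, E): Asp3, Glu24, Glu27 → −3.
Net charge = (+3) + (−3) = 0.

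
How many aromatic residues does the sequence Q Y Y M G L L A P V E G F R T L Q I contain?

3

The aromatic amino acids are Phe (F, benzyl), Trp (W, indole), and Tyr (Y, phenol).
Matching residues: Y2, Y3, F13.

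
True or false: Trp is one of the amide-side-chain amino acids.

Asparagine (N) and glutamine (Q) have uncharged amide side chains.
Tryptophan is not in this group.

False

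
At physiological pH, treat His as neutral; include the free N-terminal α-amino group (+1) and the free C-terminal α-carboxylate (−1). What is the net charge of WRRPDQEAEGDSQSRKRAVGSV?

The side chains ionized at physiological pH are Lys/Arg (+1) and Asp/Glu (−1); with His treated as neutral, nothing else contributes.
Positive (K, R): R2, R3, R15, K16, R17 → +5.
Negative (D, E): D5, E7, E9, D11 → −4.
The N-terminus (+1) and C-terminus (−1) cancel.
Net charge = (+5) + (−4) = +1.

+1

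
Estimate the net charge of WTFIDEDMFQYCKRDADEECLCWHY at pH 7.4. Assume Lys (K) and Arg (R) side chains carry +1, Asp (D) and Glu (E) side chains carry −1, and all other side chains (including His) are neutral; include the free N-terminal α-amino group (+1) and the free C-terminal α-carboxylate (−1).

-5

Positive (K, R): K13, R14 → +2.
Negative (D, E): D5, E6, D7, D15, D17, E18, E19 → −7.
The N-terminus (+1) and C-terminus (−1) cancel.
Net charge = (+2) + (−7) = −5.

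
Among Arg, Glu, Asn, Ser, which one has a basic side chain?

Arg

The basic amino acids are Lys (K), Arg (R), and His (H).
Of the listed options, only Arg belongs to this group.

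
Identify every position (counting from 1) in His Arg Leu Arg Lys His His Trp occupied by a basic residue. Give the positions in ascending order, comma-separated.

1, 2, 4, 5, 6, 7

Lysine (K), arginine (R), and histidine (H) have basic, nitrogen-containing side chains.
Matching residues: His1, Arg2, Arg4, Lys5, His6, His7.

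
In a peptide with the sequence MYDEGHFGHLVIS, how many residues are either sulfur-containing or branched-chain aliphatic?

Sulfur-containing: C, M. Branched-chain aliphatic: I, L, V.
Sulfur-containing residues here: M1 (1).
Branched-chain aliphatic residues here: L10, V11, I12 (3).
The two groups share no amino acid, so total = 1 + 3 = 4.

4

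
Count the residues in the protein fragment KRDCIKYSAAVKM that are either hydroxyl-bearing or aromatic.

Hydroxyl-bearing: S, T, Y. Aromatic: F, W, Y.
Hydroxyl-bearing residues here: Y7, S8 (2).
Aromatic residues here: Y7 (1).
Y is in both groups, so the 1 Y residue must not be double-counted.
Total = 2 + 1 − 1 = 2.

2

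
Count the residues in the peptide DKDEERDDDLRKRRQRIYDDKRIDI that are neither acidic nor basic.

Acidic: D, E. Basic: K, R, H. All other residues are neither.
Matching residues: L10, Q15, I17, Y18, I23, I25.

6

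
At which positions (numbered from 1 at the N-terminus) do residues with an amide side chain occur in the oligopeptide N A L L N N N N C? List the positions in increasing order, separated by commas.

1, 5, 6, 7, 8

The amide-side-chain residues are Asn (N) and Gln (Q).
Matching residues: N1, N5, N6, N7, N8.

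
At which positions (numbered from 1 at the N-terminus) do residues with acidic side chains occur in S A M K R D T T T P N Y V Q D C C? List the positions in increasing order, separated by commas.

The acidic residues are Asp (D) and Glu (E), whose side chains end in a carboxylate group.
Matching residues: D6, D15.

6, 15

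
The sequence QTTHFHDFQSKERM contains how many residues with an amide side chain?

Asparagine (N) and glutamine (Q) have uncharged amide side chains.
Matching residues: Q1, Q9.

2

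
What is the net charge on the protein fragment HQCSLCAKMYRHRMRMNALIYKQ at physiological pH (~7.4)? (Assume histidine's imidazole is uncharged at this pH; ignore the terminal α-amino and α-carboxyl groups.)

Near pH 7.4, K and R contribute +1 each, D and E contribute −1 each, and every other side chain (His included, as stated) is uncharged.
Positive (K, R): K8, R11, R13, R15, K22 → +5.
Negative (D, E): none → −0.
Net charge = (+5) + (−0) = +5.

+5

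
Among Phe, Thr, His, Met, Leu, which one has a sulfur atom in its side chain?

The sulfur-bearing residues are cysteine (–SH) and methionine (–S–CH₃).
Of the listed options, only Met belongs to this group.

Met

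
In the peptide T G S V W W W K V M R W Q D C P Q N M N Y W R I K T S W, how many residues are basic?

4

The basic amino acids are Lys (K), Arg (R), and His (H).
Matching residues: K8, R11, R23, K25.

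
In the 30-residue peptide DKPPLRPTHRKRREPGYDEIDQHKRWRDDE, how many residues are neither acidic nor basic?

11

Acidic: D, E. Basic: K, R, H. All other residues are neither.
Matching residues: P3, P4, L5, P7, T8, P15, G16, Y17, I20, Q22, W26.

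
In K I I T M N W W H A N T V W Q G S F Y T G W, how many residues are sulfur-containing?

Cysteine (C, thiol) and methionine (M, thioether) are the two sulfur-containing amino acids.
Matching residues: M5.

1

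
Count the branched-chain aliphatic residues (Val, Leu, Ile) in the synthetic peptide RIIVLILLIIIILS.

12

Matching residues: I2, I3, V4, L5, I6, L7, L8, I9, I10, I11, I12, L13.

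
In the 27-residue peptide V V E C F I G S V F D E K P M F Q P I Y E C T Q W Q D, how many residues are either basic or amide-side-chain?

Basic: H, K, R. Amide-side-chain: N, Q.
Basic residues here: K13 (1).
Amide-side-chain residues here: Q17, Q24, Q26 (3).
The two groups share no amino acid, so total = 1 + 3 = 4.

4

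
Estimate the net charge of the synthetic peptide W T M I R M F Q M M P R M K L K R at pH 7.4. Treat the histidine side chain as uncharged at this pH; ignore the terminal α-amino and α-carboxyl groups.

+5

Near pH 7.4, K and R contribute +1 each, D and E contribute −1 each, and every other side chain (His included, as stated) is uncharged.
Positive (K, R): R5, R12, K14, K16, R17 → +5.
Negative (D, E): none → −0.
Net charge = (+5) + (−0) = +5.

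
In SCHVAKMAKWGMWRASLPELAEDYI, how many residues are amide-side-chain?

Asparagine (N) and glutamine (Q) have uncharged amide side chains.
None of the 25 residues belong to this group.

0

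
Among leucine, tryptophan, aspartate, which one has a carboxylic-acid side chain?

Aspartate (D) and glutamate (E) have carboxylic-acid side chains and are the acidic amino acids.
Of the listed options, only aspartate belongs to this group.

aspartate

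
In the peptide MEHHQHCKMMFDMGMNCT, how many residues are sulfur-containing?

The sulfur-bearing residues are cysteine (–SH) and methionine (–S–CH₃).
Matching residues: M1, C7, M9, M10, M13, M15, C17.

7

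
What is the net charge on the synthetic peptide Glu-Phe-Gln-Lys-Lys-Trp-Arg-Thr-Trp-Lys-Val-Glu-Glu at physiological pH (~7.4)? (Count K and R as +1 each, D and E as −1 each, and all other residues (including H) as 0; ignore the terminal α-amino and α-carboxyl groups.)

Positive (K, R): Lys4, Lys5, Arg7, Lys10 → +4.
Negative (D, E): Glu1, Glu12, Glu13 → −3.
Net charge = (+4) + (−3) = +1.

+1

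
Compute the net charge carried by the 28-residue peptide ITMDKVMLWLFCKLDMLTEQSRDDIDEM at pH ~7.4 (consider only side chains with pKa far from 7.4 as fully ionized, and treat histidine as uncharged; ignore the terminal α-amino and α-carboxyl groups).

-4

The side chains ionized at physiological pH are Lys/Arg (+1) and Asp/Glu (−1); with His treated as neutral, nothing else contributes.
Positive (K, R): K5, K13, R22 → +3.
Negative (D, E): D4, D15, E19, D23, D24, D26, E27 → −7.
Net charge = (+3) + (−7) = −4.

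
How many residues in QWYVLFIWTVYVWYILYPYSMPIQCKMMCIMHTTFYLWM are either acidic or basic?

Acidic: D, E. Basic: H, K, R.
Acidic residues here: none (0).
Basic residues here: K26, H32 (2).
The two groups share no amino acid, so total = 0 + 2 = 2.

2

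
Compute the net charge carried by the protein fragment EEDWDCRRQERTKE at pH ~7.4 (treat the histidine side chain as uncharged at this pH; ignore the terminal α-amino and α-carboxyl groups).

The side chains ionized at physiological pH are Lys/Arg (+1) and Asp/Glu (−1); with His treated as neutral, nothing else contributes.
Positive (K, R): R7, R8, R11, K13 → +4.
Negative (D, E): E1, E2, D3, D5, E10, E14 → −6.
Net charge = (+4) + (−6) = −2.

-2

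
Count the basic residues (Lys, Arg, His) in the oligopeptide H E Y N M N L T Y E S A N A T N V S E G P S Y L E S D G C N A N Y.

Matching residues: H1.

1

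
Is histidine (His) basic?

Yes

The basic amino acids are Lys (K), Arg (R), and His (H).
Histidine is in this group.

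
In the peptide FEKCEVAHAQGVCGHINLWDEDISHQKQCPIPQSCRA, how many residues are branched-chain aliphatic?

6

The BCAAs are Val, Leu, and Ile — aliphatic side chains with a branch point.
Matching residues: V6, V12, I16, L18, I23, I31.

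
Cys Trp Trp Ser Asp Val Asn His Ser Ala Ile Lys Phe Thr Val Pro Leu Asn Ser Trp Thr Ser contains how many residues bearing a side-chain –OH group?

6

S, T, and Y are the three residues with a side-chain hydroxyl.
Matching residues: Ser4, Ser9, Thr14, Ser19, Thr21, Ser22.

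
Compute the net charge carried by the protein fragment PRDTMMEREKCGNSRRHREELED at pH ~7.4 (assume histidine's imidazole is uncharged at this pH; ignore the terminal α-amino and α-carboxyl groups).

-1

At pH ~7.4 the Lys and Arg side chains are protonated (+1), the Asp and Glu side chains are deprotonated (−1), and with His taken as neutral all other side chains carry no charge.
Positive (K, R): R2, R8, K10, R15, R16, R18 → +6.
Negative (D, E): D3, E7, E9, E19, E20, E22, D23 → −7.
Net charge = (+6) + (−7) = −1.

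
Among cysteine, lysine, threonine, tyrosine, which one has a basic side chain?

lysine

Lysine (K), arginine (R), and histidine (H) have basic, nitrogen-containing side chains.
Of the listed options, only lysine belongs to this group.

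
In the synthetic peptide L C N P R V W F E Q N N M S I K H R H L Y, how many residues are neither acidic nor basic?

Acidic: D, E. Basic: K, R, H. All other residues are neither.
Matching residues: L1, C2, N3, P4, V6, W7, F8, Q10, N11, N12, M13, S14, I15, L20, Y21.

15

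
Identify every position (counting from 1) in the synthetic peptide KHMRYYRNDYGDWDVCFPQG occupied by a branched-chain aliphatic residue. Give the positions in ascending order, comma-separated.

15

V, L, and I make up the branched-chain aliphatic group.
Matching residues: V15.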